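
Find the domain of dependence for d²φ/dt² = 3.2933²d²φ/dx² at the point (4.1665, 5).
Domain of dependence: [-12.3, 20.633]. Signals travel at speed 3.2933, so data within |x - 4.1665| ≤ 3.2933·5 = 16.4665 can reach the point.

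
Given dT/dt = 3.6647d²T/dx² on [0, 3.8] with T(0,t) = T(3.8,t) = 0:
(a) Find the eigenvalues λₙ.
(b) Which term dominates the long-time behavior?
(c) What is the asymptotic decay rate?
Eigenvalues: λₙ = 3.6647n²π²/3.8².
First three modes:
  n=1: λ₁ = 3.6647π²/3.8² ≈ 2.505
  n=2: λ₂ = 14.6588π²/3.8² ≈ 10.019 (4× faster decay)
  n=3: λ₃ = 32.9823π²/3.8² ≈ 22.543 (9× faster decay)
As t → ∞, higher modes decay exponentially faster. The n=1 mode dominates: T ~ c₁ sin(πx/3.8) e^{-λ₁t}.
Decay rate: λ₁ = 3.6647π²/3.8² ≈ 2.505.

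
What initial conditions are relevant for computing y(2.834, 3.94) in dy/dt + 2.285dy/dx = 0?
A single point: x = -6.1689. The characteristic through (2.834, 3.94) is x - 2.285t = const, so x = 2.834 - 2.285·3.94 = -6.1689.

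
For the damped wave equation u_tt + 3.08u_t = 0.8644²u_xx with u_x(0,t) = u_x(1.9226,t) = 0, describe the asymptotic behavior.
u → constant (steady state). Damping (γ=3.08) dissipates the nonconstant modes; with Neumann BCs the spatial average obeys M''+γM'=0 and tends to a finite limit.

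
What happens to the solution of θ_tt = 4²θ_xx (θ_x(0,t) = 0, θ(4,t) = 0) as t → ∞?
θ oscillates (no decay). Energy is conserved; the solution oscillates indefinitely as standing waves.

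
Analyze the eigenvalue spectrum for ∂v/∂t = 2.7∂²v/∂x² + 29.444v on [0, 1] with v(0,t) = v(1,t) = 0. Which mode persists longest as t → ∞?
Eigenvalues: λₙ = 2.7n²π²/1² - 29.444.
First three modes:
  n=1: λ₁ = 2.7π² - 29.444 ≈ -2.796
  n=2: λ₂ = 10.8π² - 29.444 ≈ 77.148
  n=3: λ₃ = 24.3π² - 29.444 ≈ 210.387
Since 2.7π² ≈ 26.648 < 29.444, λ₁ < 0.
The n=1 mode grows fastest (−λₙ is largest for n=1) → dominates.
Asymptotic: v ~ c₁ sin(πx/1) e^{2.796t} (exponential growth at rate −λ₁ ≈ 2.796).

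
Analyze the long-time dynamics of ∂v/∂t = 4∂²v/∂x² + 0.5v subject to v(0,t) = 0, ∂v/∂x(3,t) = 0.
Long-time behavior: v → 0. Diffusion dominates reaction (r=0.5 < κπ²/(4L²)≈1.1); solution decays.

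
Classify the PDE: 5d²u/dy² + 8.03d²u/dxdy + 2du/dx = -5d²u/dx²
Rewriting in standard form: 5d²u/dx² + 8.03d²u/dxdy + 5d²u/dy² + 2du/dx = 0. A = 5, B = 8.03, C = 5. Discriminant B² - 4AC = -35.5191. Since -35.5191 < 0, elliptic.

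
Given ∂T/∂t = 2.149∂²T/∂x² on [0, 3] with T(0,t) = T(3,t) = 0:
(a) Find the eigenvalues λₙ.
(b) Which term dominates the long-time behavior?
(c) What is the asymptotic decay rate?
Eigenvalues: λₙ = 2.149n²π²/3².
First three modes:
  n=1: λ₁ = 2.149π²/3² ≈ 2.357
  n=2: λ₂ = 8.596π²/3² ≈ 9.427 (4× faster decay)
  n=3: λ₃ = 19.341π²/3² ≈ 21.21 (9× faster decay)
As t → ∞, higher modes decay exponentially faster. The n=1 mode dominates: T ~ c₁ sin(πx/3) e^{-λ₁t}.
Decay rate: λ₁ = 2.149π²/3² ≈ 2.357.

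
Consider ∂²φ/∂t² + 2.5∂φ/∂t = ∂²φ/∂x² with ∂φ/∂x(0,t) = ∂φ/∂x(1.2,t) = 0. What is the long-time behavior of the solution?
As t → ∞, φ → constant (steady state). Damping (γ=2.5) dissipates the nonconstant modes; with Neumann BCs the spatial average obeys M''+γM'=0 and tends to a finite limit.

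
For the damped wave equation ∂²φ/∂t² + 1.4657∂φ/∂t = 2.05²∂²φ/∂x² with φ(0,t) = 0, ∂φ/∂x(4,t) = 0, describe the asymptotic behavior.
φ → 0. Damping (γ=1.4657) dissipates energy; oscillations decay exponentially.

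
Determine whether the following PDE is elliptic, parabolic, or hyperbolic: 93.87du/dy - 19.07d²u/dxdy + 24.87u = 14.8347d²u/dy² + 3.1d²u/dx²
Rewriting in standard form: -3.1d²u/dx² - 19.07d²u/dxdy - 14.8347d²u/dy² + 93.87du/dy + 24.87u = 0. Coefficients: A = -3.1, B = -19.07, C = -14.8347. B² - 4AC = 179.71462, which is positive, so the equation is hyperbolic.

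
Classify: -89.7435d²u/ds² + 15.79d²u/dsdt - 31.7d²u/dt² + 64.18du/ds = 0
Elliptic (discriminant = -11130.1517).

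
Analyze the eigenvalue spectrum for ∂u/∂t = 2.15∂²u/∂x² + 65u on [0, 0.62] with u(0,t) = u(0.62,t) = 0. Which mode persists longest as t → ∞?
Eigenvalues: λₙ = 2.15n²π²/0.62² - 65.
First three modes:
  n=1: λ₁ = 2.15π²/0.62² - 65 ≈ -9.798
  n=2: λ₂ = 8.6π²/0.62² - 65 ≈ 155.808
  n=3: λ₃ = 19.35π²/0.62² - 65 ≈ 431.818
Since 2.15π²/0.62² ≈ 55.202 < 65, λ₁ < 0.
The n=1 mode grows fastest (−λₙ is largest for n=1) → dominates.
Asymptotic: u ~ c₁ sin(πx/0.62) e^{9.798t} (exponential growth at rate −λ₁ ≈ 9.798).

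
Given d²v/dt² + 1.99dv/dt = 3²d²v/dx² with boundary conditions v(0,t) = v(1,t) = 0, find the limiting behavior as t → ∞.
v → 0. Damping (γ=1.99) dissipates energy; oscillations decay exponentially.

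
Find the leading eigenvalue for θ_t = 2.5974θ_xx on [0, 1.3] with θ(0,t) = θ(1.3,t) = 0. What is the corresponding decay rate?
Eigenvalues: λₙ = 2.5974n²π²/1.3².
First three modes:
  n=1: λ₁ = 2.5974π²/1.3² ≈ 15.169
  n=2: λ₂ = 10.3896π²/1.3² ≈ 60.675 (4× faster decay)
  n=3: λ₃ = 23.3766π²/1.3² ≈ 136.519 (9× faster decay)
As t → ∞, higher modes decay exponentially faster. The n=1 mode dominates: θ ~ c₁ sin(πx/1.3) e^{-λ₁t}.
Decay rate: λ₁ = 2.5974π²/1.3² ≈ 15.169.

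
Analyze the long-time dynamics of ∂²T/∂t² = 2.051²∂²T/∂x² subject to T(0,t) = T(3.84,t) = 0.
Long-time behavior: T oscillates (no decay). Energy is conserved; the solution oscillates indefinitely as standing waves.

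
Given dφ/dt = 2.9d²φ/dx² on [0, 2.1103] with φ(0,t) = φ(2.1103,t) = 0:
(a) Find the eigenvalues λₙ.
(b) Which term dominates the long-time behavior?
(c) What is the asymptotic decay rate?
Eigenvalues: λₙ = 2.9n²π²/2.1103².
First three modes:
  n=1: λ₁ = 2.9π²/2.1103² ≈ 6.427
  n=2: λ₂ = 11.6π²/2.1103² ≈ 25.708 (4× faster decay)
  n=3: λ₃ = 26.1π²/2.1103² ≈ 57.843 (9× faster decay)
As t → ∞, higher modes decay exponentially faster. The n=1 mode dominates: φ ~ c₁ sin(πx/2.1103) e^{-λ₁t}.
Decay rate: λ₁ = 2.9π²/2.1103² ≈ 6.427.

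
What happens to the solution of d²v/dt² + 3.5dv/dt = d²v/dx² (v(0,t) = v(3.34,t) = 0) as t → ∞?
v → 0. Damping (γ=3.5) dissipates energy; oscillations decay exponentially.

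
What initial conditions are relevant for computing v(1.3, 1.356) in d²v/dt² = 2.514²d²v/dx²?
Domain of dependence: [-2.108984, 4.708984]. Signals travel at speed 2.514, so data within |x - 1.3| ≤ 2.514·1.356 = 3.408984 can reach the point.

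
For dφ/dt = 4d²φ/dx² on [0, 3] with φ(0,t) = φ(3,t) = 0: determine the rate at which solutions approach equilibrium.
Eigenvalues: λₙ = 4n²π²/3².
First three modes:
  n=1: λ₁ = 4π²/3² ≈ 4.386
  n=2: λ₂ = 16π²/3² ≈ 17.546 (4× faster decay)
  n=3: λ₃ = 36π²/3² ≈ 39.478 (9× faster decay)
As t → ∞, higher modes decay exponentially faster. The n=1 mode dominates: φ ~ c₁ sin(πx/3) e^{-λ₁t}.
Decay rate: λ₁ = 4π²/3² ≈ 4.386.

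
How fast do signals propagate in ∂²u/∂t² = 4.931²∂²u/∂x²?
Speed = 4.931. Information travels along characteristics x = x₀ ± 4.931t.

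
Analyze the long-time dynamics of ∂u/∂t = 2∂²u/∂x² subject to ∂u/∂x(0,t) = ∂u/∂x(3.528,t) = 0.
Long-time behavior: u → constant (steady state). Heat is conserved (no flux at boundaries); solution approaches the spatial average.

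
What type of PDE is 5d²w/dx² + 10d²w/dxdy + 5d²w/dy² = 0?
With A = 5, B = 10, C = 5, the discriminant is 0. This is a parabolic PDE.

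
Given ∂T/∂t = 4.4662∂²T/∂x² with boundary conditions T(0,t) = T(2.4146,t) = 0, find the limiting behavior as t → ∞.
T → 0. Heat diffuses out through both boundaries.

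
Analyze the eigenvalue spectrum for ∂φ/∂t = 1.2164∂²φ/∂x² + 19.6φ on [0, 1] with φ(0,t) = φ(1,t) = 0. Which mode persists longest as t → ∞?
Eigenvalues: λₙ = 1.2164n²π²/1² - 19.6.
First three modes:
  n=1: λ₁ = 1.2164π² - 19.6 ≈ -7.595
  n=2: λ₂ = 4.8656π² - 19.6 ≈ 28.422
  n=3: λ₃ = 10.9476π² - 19.6 ≈ 88.448
Since 1.2164π² ≈ 12.005 < 19.6, λ₁ < 0.
The n=1 mode grows fastest (−λₙ is largest for n=1) → dominates.
Asymptotic: φ ~ c₁ sin(πx/1) e^{7.595t} (exponential growth at rate −λ₁ ≈ 7.595).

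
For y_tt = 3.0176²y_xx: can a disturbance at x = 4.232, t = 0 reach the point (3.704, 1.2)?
Yes. The domain of dependence is [0.08288, 7.32512], and 4.232 ∈ [0.08288, 7.32512].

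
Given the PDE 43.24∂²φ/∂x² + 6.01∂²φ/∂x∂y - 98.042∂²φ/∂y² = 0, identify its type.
The second-order coefficients are A = 43.24, B = 6.01, C = -98.042. Since B² - 4AC = 16993.46442 > 0, this is a hyperbolic PDE.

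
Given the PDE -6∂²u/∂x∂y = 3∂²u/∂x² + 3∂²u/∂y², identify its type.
Rewriting in standard form: -3∂²u/∂x² - 6∂²u/∂x∂y - 3∂²u/∂y² = 0. The second-order coefficients are A = -3, B = -6, C = -3. Since B² - 4AC = 0 = 0, this is a parabolic PDE.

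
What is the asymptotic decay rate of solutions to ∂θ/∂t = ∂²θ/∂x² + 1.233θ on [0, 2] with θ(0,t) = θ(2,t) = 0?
Eigenvalues: λₙ = n²π²/2² - 1.233.
First three modes:
  n=1: λ₁ = π²/2² - 1.233 ≈ 1.234
  n=2: λ₂ = 4π²/2² - 1.233 ≈ 8.637
  n=3: λ₃ = 9π²/2² - 1.233 ≈ 20.974
Since π²/2² ≈ 2.467 > 1.233, all λₙ > 0.
The n=1 mode decays slowest → dominates as t → ∞.
Asymptotic: θ ~ c₁ sin(πx/2) e^{-λ₁t} with decay rate λ₁ ≈ 1.234.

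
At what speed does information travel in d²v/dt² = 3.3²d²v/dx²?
Speed = 3.3. Information travels along characteristics x = x₀ ± 3.3t.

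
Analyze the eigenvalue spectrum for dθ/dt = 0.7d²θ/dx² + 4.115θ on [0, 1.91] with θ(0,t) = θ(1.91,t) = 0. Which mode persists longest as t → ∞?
Eigenvalues: λₙ = 0.7n²π²/1.91² - 4.115.
First three modes:
  n=1: λ₁ = 0.7π²/1.91² - 4.115 ≈ -2.221
  n=2: λ₂ = 2.8π²/1.91² - 4.115 ≈ 3.46
  n=3: λ₃ = 6.3π²/1.91² - 4.115 ≈ 12.929
Since 0.7π²/1.91² ≈ 1.894 < 4.115, λ₁ < 0.
The n=1 mode grows fastest (−λₙ is largest for n=1) → dominates.
Asymptotic: θ ~ c₁ sin(πx/1.91) e^{2.221t} (exponential growth at rate −λ₁ ≈ 2.221).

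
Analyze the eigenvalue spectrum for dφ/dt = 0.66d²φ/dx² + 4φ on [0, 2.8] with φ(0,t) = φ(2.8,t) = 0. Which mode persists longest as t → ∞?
Eigenvalues: λₙ = 0.66n²π²/2.8² - 4.
First three modes:
  n=1: λ₁ = 0.66π²/2.8² - 4 ≈ -3.169
  n=2: λ₂ = 2.64π²/2.8² - 4 ≈ -0.677
  n=3: λ₃ = 5.94π²/2.8² - 4 ≈ 3.478
Since 0.66π²/2.8² ≈ 0.831 < 4, λ₁ < 0.
The n=1 mode grows fastest (−λₙ is largest for n=1) → dominates.
Asymptotic: φ ~ c₁ sin(πx/2.8) e^{3.169t} (exponential growth at rate −λ₁ ≈ 3.169).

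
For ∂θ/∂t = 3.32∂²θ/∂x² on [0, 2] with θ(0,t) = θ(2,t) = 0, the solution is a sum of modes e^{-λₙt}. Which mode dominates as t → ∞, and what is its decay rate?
Eigenvalues: λₙ = 3.32n²π²/2².
First three modes:
  n=1: λ₁ = 3.32π²/2² ≈ 8.192
  n=2: λ₂ = 13.28π²/2² ≈ 32.767 (4× faster decay)
  n=3: λ₃ = 29.88π²/2² ≈ 73.726 (9× faster decay)
As t → ∞, higher modes decay exponentially faster. The n=1 mode dominates: θ ~ c₁ sin(πx/2) e^{-λ₁t}.
Decay rate: λ₁ = 3.32π²/2² ≈ 8.192.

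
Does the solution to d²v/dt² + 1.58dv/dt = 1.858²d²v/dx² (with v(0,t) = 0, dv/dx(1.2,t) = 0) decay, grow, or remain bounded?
v → 0. Damping (γ=1.58) dissipates energy; oscillations decay exponentially.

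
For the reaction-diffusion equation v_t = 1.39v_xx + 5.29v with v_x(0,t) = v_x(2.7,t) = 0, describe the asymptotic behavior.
v grows unboundedly. With Neumann BCs the constant mode has diffusion eigenvalue 0, so any r > 0 makes it grow like e^(5.29t); solution grows exponentially.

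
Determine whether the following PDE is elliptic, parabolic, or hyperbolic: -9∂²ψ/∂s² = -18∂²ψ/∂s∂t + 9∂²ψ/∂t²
Rewriting in standard form: -9∂²ψ/∂s² + 18∂²ψ/∂s∂t - 9∂²ψ/∂t² = 0. Coefficients: A = -9, B = 18, C = -9. B² - 4AC = 0, which is zero, so the equation is parabolic.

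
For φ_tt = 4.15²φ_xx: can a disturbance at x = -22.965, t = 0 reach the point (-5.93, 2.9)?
No. The domain of dependence is [-17.965, 6.105], and -22.965 is outside this interval.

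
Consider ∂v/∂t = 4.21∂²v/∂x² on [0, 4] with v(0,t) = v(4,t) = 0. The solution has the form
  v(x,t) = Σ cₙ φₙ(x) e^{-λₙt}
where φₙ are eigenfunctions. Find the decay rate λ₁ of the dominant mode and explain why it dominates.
Eigenvalues: λₙ = 4.21n²π²/4².
First three modes:
  n=1: λ₁ = 4.21π²/4² ≈ 2.597
  n=2: λ₂ = 16.84π²/4² ≈ 10.388 (4× faster decay)
  n=3: λ₃ = 37.89π²/4² ≈ 23.372 (9× faster decay)
As t → ∞, higher modes decay exponentially faster. The n=1 mode dominates: v ~ c₁ sin(πx/4) e^{-λ₁t}.
Decay rate: λ₁ = 4.21π²/4² ≈ 2.597.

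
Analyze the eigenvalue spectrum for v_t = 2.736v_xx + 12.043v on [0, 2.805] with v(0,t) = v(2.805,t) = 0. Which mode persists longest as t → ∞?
Eigenvalues: λₙ = 2.736n²π²/2.805² - 12.043.
First three modes:
  n=1: λ₁ = 2.736π²/2.805² - 12.043 ≈ -8.611
  n=2: λ₂ = 10.944π²/2.805² - 12.043 ≈ 1.685
  n=3: λ₃ = 24.624π²/2.805² - 12.043 ≈ 18.845
Since 2.736π²/2.805² ≈ 3.432 < 12.043, λ₁ < 0.
The n=1 mode grows fastest (−λₙ is largest for n=1) → dominates.
Asymptotic: v ~ c₁ sin(πx/2.805) e^{8.611t} (exponential growth at rate −λ₁ ≈ 8.611).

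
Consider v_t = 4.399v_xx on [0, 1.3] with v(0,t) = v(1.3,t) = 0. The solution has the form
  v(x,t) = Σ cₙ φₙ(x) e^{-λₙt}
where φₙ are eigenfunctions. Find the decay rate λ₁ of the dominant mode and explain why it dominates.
Eigenvalues: λₙ = 4.399n²π²/1.3².
First three modes:
  n=1: λ₁ = 4.399π²/1.3² ≈ 25.69
  n=2: λ₂ = 17.596π²/1.3² ≈ 102.761 (4× faster decay)
  n=3: λ₃ = 39.591π²/1.3² ≈ 231.212 (9× faster decay)
As t → ∞, higher modes decay exponentially faster. The n=1 mode dominates: v ~ c₁ sin(πx/1.3) e^{-λ₁t}.
Decay rate: λ₁ = 4.399π²/1.3² ≈ 25.69.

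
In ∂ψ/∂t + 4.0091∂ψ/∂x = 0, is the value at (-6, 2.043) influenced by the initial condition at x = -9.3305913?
No. Only data at x = -14.1905913 affects (-6, 2.043). Advection has one-way propagation along characteristics.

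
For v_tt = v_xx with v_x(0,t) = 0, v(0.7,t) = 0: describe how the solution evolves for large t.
v oscillates (no decay). Energy is conserved; the solution oscillates indefinitely as standing waves.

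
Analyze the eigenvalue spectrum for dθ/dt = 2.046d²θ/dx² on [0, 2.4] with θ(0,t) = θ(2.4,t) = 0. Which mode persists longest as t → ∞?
Eigenvalues: λₙ = 2.046n²π²/2.4².
First three modes:
  n=1: λ₁ = 2.046π²/2.4² ≈ 3.506
  n=2: λ₂ = 8.184π²/2.4² ≈ 14.023 (4× faster decay)
  n=3: λ₃ = 18.414π²/2.4² ≈ 31.552 (9× faster decay)
As t → ∞, higher modes decay exponentially faster. The n=1 mode dominates: θ ~ c₁ sin(πx/2.4) e^{-λ₁t}.
Decay rate: λ₁ = 2.046π²/2.4² ≈ 3.506.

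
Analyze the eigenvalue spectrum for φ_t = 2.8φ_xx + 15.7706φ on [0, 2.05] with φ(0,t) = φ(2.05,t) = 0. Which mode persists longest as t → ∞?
Eigenvalues: λₙ = 2.8n²π²/2.05² - 15.7706.
First three modes:
  n=1: λ₁ = 2.8π²/2.05² - 15.7706 ≈ -9.195
  n=2: λ₂ = 11.2π²/2.05² - 15.7706 ≈ 10.533
  n=3: λ₃ = 25.2π²/2.05² - 15.7706 ≈ 43.412
Since 2.8π²/2.05² ≈ 6.576 < 15.7706, λ₁ < 0.
The n=1 mode grows fastest (−λₙ is largest for n=1) → dominates.
Asymptotic: φ ~ c₁ sin(πx/2.05) e^{9.195t} (exponential growth at rate −λ₁ ≈ 9.195).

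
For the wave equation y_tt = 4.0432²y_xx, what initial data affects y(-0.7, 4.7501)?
Domain of dependence: [-19.90560432, 18.50560432]. Signals travel at speed 4.0432, so data within |x - -0.7| ≤ 4.0432·4.7501 = 19.20560432 can reach the point.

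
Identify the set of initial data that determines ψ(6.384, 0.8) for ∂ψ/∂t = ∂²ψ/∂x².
The entire real line. The heat equation has infinite propagation speed: any initial disturbance instantly affects all points (though exponentially small far away).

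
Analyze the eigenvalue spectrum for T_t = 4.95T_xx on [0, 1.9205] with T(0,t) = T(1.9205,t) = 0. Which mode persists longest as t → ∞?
Eigenvalues: λₙ = 4.95n²π²/1.9205².
First three modes:
  n=1: λ₁ = 4.95π²/1.9205² ≈ 13.246
  n=2: λ₂ = 19.8π²/1.9205² ≈ 52.983 (4× faster decay)
  n=3: λ₃ = 44.55π²/1.9205² ≈ 119.212 (9× faster decay)
As t → ∞, higher modes decay exponentially faster. The n=1 mode dominates: T ~ c₁ sin(πx/1.9205) e^{-λ₁t}.
Decay rate: λ₁ = 4.95π²/1.9205² ≈ 13.246.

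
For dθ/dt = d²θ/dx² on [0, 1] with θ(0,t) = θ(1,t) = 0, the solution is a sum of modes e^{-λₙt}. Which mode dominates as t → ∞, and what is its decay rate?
Eigenvalues: λₙ = n²π².
First three modes:
  n=1: λ₁ = π² ≈ 9.87
  n=2: λ₂ = 4π² ≈ 39.478 (4× faster decay)
  n=3: λ₃ = 9π² ≈ 88.826 (9× faster decay)
As t → ∞, higher modes decay exponentially faster. The n=1 mode dominates: θ ~ c₁ sin(πx) e^{-λ₁t}.
Decay rate: λ₁ = π² ≈ 9.87.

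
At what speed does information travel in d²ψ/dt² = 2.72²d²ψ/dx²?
Speed = 2.72. Information travels along characteristics x = x₀ ± 2.72t.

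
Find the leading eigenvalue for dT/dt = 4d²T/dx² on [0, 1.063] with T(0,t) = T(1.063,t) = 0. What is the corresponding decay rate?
Eigenvalues: λₙ = 4n²π²/1.063².
First three modes:
  n=1: λ₁ = 4π²/1.063² ≈ 34.938
  n=2: λ₂ = 16π²/1.063² ≈ 139.75 (4× faster decay)
  n=3: λ₃ = 36π²/1.063² ≈ 314.439 (9× faster decay)
As t → ∞, higher modes decay exponentially faster. The n=1 mode dominates: T ~ c₁ sin(πx/1.063) e^{-λ₁t}.
Decay rate: λ₁ = 4π²/1.063² ≈ 34.938.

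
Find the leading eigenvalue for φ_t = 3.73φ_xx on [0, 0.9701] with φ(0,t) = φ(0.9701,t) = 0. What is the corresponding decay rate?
Eigenvalues: λₙ = 3.73n²π²/0.9701².
First three modes:
  n=1: λ₁ = 3.73π²/0.9701² ≈ 39.118
  n=2: λ₂ = 14.92π²/0.9701² ≈ 156.472 (4× faster decay)
  n=3: λ₃ = 33.57π²/0.9701² ≈ 352.061 (9× faster decay)
As t → ∞, higher modes decay exponentially faster. The n=1 mode dominates: φ ~ c₁ sin(πx/0.9701) e^{-λ₁t}.
Decay rate: λ₁ = 3.73π²/0.9701² ≈ 39.118.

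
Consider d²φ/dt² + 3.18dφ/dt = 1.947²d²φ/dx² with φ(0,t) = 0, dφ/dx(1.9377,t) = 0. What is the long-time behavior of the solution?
As t → ∞, φ → 0. Damping (γ=3.18) dissipates energy; oscillations decay exponentially.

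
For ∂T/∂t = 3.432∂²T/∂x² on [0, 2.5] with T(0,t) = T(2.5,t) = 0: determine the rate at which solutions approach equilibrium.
Eigenvalues: λₙ = 3.432n²π²/2.5².
First three modes:
  n=1: λ₁ = 3.432π²/2.5² ≈ 5.42
  n=2: λ₂ = 13.728π²/2.5² ≈ 21.678 (4× faster decay)
  n=3: λ₃ = 30.888π²/2.5² ≈ 48.776 (9× faster decay)
As t → ∞, higher modes decay exponentially faster. The n=1 mode dominates: T ~ c₁ sin(πx/2.5) e^{-λ₁t}.
Decay rate: λ₁ = 3.432π²/2.5² ≈ 5.42.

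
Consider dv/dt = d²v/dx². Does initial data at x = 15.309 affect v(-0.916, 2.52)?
Yes, for any finite x. The heat equation has infinite propagation speed, so all initial data affects all points at any t > 0.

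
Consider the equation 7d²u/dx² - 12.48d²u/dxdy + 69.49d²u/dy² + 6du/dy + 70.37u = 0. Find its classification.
Elliptic. (A = 7, B = -12.48, C = 69.49 gives B² - 4AC = -1789.9696.)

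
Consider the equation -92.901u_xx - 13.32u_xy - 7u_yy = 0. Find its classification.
Elliptic. (A = -92.901, B = -13.32, C = -7 gives B² - 4AC = -2423.8056.)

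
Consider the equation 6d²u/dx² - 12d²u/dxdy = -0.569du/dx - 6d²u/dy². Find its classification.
Rewriting in standard form: 6d²u/dx² - 12d²u/dxdy + 6d²u/dy² + 0.569du/dx = 0. Parabolic. (A = 6, B = -12, C = 6 gives B² - 4AC = 0.)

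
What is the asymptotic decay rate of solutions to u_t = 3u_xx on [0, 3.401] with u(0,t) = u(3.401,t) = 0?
Eigenvalues: λₙ = 3n²π²/3.401².
First three modes:
  n=1: λ₁ = 3π²/3.401² ≈ 2.56
  n=2: λ₂ = 12π²/3.401² ≈ 10.239 (4× faster decay)
  n=3: λ₃ = 27π²/3.401² ≈ 23.038 (9× faster decay)
As t → ∞, higher modes decay exponentially faster. The n=1 mode dominates: u ~ c₁ sin(πx/3.401) e^{-λ₁t}.
Decay rate: λ₁ = 3π²/3.401² ≈ 2.56.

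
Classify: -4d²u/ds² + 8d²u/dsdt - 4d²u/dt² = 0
Parabolic (discriminant = 0).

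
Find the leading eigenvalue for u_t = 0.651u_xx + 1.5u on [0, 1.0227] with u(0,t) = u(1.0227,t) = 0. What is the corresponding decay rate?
Eigenvalues: λₙ = 0.651n²π²/1.0227² - 1.5.
First three modes:
  n=1: λ₁ = 0.651π²/1.0227² - 1.5 ≈ 4.643
  n=2: λ₂ = 2.604π²/1.0227² - 1.5 ≈ 23.072
  n=3: λ₃ = 5.859π²/1.0227² - 1.5 ≈ 53.787
Since 0.651π²/1.0227² ≈ 6.143 > 1.5, all λₙ > 0.
The n=1 mode decays slowest → dominates as t → ∞.
Asymptotic: u ~ c₁ sin(πx/1.0227) e^{-λ₁t} with decay rate λ₁ ≈ 4.643.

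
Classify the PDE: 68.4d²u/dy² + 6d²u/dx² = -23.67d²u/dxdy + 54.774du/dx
Rewriting in standard form: 6d²u/dx² + 23.67d²u/dxdy + 68.4d²u/dy² - 54.774du/dx = 0. A = 6, B = 23.67, C = 68.4. Discriminant B² - 4AC = -1081.3311. Since -1081.3311 < 0, elliptic.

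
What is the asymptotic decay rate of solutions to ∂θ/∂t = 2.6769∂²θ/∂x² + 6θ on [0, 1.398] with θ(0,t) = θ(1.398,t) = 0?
Eigenvalues: λₙ = 2.6769n²π²/1.398² - 6.
First three modes:
  n=1: λ₁ = 2.6769π²/1.398² - 6 ≈ 7.518
  n=2: λ₂ = 10.7076π²/1.398² - 6 ≈ 48.073
  n=3: λ₃ = 24.0921π²/1.398² - 6 ≈ 115.663
Since 2.6769π²/1.398² ≈ 13.518 > 6, all λₙ > 0.
The n=1 mode decays slowest → dominates as t → ∞.
Asymptotic: θ ~ c₁ sin(πx/1.398) e^{-λ₁t} with decay rate λ₁ ≈ 7.518.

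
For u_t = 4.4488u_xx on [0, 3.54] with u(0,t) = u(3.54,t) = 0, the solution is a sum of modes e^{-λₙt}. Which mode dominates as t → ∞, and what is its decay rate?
Eigenvalues: λₙ = 4.4488n²π²/3.54².
First three modes:
  n=1: λ₁ = 4.4488π²/3.54² ≈ 3.504
  n=2: λ₂ = 17.7952π²/3.54² ≈ 14.015 (4× faster decay)
  n=3: λ₃ = 40.0392π²/3.54² ≈ 31.534 (9× faster decay)
As t → ∞, higher modes decay exponentially faster. The n=1 mode dominates: u ~ c₁ sin(πx/3.54) e^{-λ₁t}.
Decay rate: λ₁ = 4.4488π²/3.54² ≈ 3.504.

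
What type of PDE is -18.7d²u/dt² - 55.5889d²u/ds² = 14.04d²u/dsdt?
Rewriting in standard form: -55.5889d²u/ds² - 14.04d²u/dsdt - 18.7d²u/dt² = 0. With A = -55.5889, B = -14.04, C = -18.7, the discriminant is -3960.92812. This is an elliptic PDE.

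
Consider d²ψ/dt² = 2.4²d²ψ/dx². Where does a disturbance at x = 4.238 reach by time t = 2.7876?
Domain of influence: [-2.45224, 10.92824]. Data at x = 4.238 spreads outward at speed 2.4.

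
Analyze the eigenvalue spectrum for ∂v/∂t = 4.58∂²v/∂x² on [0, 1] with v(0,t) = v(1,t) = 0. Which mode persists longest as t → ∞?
Eigenvalues: λₙ = 4.58n²π².
First three modes:
  n=1: λ₁ = 4.58π² ≈ 45.203
  n=2: λ₂ = 18.32π² ≈ 180.811 (4× faster decay)
  n=3: λ₃ = 41.22π² ≈ 406.825 (9× faster decay)
As t → ∞, higher modes decay exponentially faster. The n=1 mode dominates: v ~ c₁ sin(πx) e^{-λ₁t}.
Decay rate: λ₁ = 4.58π² ≈ 45.203.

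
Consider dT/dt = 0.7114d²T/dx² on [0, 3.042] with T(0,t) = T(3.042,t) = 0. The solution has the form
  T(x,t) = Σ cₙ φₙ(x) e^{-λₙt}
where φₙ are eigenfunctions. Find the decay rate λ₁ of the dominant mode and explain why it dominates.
Eigenvalues: λₙ = 0.7114n²π²/3.042².
First three modes:
  n=1: λ₁ = 0.7114π²/3.042² ≈ 0.759
  n=2: λ₂ = 2.8456π²/3.042² ≈ 3.035 (4× faster decay)
  n=3: λ₃ = 6.4026π²/3.042² ≈ 6.829 (9× faster decay)
As t → ∞, higher modes decay exponentially faster. The n=1 mode dominates: T ~ c₁ sin(πx/3.042) e^{-λ₁t}.
Decay rate: λ₁ = 0.7114π²/3.042² ≈ 0.759.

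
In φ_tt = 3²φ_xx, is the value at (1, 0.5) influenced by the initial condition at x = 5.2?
No. The domain of dependence is [-0.5, 2.5], and 5.2 is outside this interval.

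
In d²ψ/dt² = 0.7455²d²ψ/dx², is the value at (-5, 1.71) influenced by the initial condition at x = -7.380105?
No. The domain of dependence is [-6.274805, -3.725195], and -7.380105 is outside this interval.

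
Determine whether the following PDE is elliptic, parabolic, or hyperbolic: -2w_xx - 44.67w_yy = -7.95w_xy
Rewriting in standard form: -2w_xx + 7.95w_xy - 44.67w_yy = 0. Coefficients: A = -2, B = 7.95, C = -44.67. B² - 4AC = -294.1575, which is negative, so the equation is elliptic.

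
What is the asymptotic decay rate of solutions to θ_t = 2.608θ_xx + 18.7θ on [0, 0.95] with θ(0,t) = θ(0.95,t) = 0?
Eigenvalues: λₙ = 2.608n²π²/0.95² - 18.7.
First three modes:
  n=1: λ₁ = 2.608π²/0.95² - 18.7 ≈ 9.821
  n=2: λ₂ = 10.432π²/0.95² - 18.7 ≈ 95.383
  n=3: λ₃ = 23.472π²/0.95² - 18.7 ≈ 237.986
Since 2.608π²/0.95² ≈ 28.521 > 18.7, all λₙ > 0.
The n=1 mode decays slowest → dominates as t → ∞.
Asymptotic: θ ~ c₁ sin(πx/0.95) e^{-λ₁t} with decay rate λ₁ ≈ 9.821.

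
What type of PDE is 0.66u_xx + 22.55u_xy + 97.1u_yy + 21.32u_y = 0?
With A = 0.66, B = 22.55, C = 97.1, the discriminant is 252.1585. This is a hyperbolic PDE.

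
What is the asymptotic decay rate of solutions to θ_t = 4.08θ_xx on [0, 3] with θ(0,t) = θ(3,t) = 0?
Eigenvalues: λₙ = 4.08n²π²/3².
First three modes:
  n=1: λ₁ = 4.08π²/3² ≈ 4.474
  n=2: λ₂ = 16.32π²/3² ≈ 17.897 (4× faster decay)
  n=3: λ₃ = 36.72π²/3² ≈ 40.268 (9× faster decay)
As t → ∞, higher modes decay exponentially faster. The n=1 mode dominates: θ ~ c₁ sin(πx/3) e^{-λ₁t}.
Decay rate: λ₁ = 4.08π²/3² ≈ 4.474.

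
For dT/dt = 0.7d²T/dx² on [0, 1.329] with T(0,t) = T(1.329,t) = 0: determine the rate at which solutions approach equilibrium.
Eigenvalues: λₙ = 0.7n²π²/1.329².
First three modes:
  n=1: λ₁ = 0.7π²/1.329² ≈ 3.912
  n=2: λ₂ = 2.8π²/1.329² ≈ 15.646 (4× faster decay)
  n=3: λ₃ = 6.3π²/1.329² ≈ 35.204 (9× faster decay)
As t → ∞, higher modes decay exponentially faster. The n=1 mode dominates: T ~ c₁ sin(πx/1.329) e^{-λ₁t}.
Decay rate: λ₁ = 0.7π²/1.329² ≈ 3.912.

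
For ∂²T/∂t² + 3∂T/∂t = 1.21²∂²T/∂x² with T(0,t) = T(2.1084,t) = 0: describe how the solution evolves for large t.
T → 0. Damping (γ=3) dissipates energy; oscillations decay exponentially.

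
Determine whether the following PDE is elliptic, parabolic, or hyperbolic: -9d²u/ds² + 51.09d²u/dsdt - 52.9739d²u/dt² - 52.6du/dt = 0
Coefficients: A = -9, B = 51.09, C = -52.9739. B² - 4AC = 703.1277, which is positive, so the equation is hyperbolic.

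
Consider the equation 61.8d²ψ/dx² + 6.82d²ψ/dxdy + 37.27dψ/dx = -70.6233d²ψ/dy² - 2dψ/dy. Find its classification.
Rewriting in standard form: 61.8d²ψ/dx² + 6.82d²ψ/dxdy + 70.6233d²ψ/dy² + 37.27dψ/dx + 2dψ/dy = 0. Elliptic. (A = 61.8, B = 6.82, C = 70.6233 gives B² - 4AC = -17411.56736.)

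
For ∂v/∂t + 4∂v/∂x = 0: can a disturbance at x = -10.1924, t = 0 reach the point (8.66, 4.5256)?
No. Only data at x = -9.4424 affects (8.66, 4.5256). Advection has one-way propagation along characteristics.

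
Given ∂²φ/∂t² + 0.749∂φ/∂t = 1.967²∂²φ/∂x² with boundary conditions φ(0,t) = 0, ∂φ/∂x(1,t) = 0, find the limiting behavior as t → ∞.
φ → 0. Damping (γ=0.749) dissipates energy; oscillations decay exponentially.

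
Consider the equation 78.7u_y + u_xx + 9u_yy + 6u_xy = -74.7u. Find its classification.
Rewriting in standard form: u_xx + 6u_xy + 9u_yy + 78.7u_y + 74.7u = 0. Parabolic. (A = 1, B = 6, C = 9 gives B² - 4AC = 0.)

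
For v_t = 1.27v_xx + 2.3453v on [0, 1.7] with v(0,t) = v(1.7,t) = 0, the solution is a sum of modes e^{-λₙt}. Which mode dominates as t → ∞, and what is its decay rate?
Eigenvalues: λₙ = 1.27n²π²/1.7² - 2.3453.
First three modes:
  n=1: λ₁ = 1.27π²/1.7² - 2.3453 ≈ 1.992
  n=2: λ₂ = 5.08π²/1.7² - 2.3453 ≈ 15.003
  n=3: λ₃ = 11.43π²/1.7² - 2.3453 ≈ 36.689
Since 1.27π²/1.7² ≈ 4.337 > 2.3453, all λₙ > 0.
The n=1 mode decays slowest → dominates as t → ∞.
Asymptotic: v ~ c₁ sin(πx/1.7) e^{-λ₁t} with decay rate λ₁ ≈ 1.992.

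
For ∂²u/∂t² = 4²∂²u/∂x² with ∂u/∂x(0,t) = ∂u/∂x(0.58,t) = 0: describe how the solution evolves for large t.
u oscillates about a mean that drifts linearly in t (generically unbounded; no decay). There is no damping, so the nonconstant modes persist as standing waves (energy conserved, no decay). But with Neumann conditions at both ends the constant mode has eigenvalue 0: the spatial mean M(t) of u satisfies M'' = 0, so M(t) = M(0) + M'(0)·t. Unless the initial velocity has zero mean (∫u_t(x,0)dx = 0), the solution grows linearly in t (unbounded, though not exponentially); if it does have zero mean, the solution stays bounded and simply oscillates.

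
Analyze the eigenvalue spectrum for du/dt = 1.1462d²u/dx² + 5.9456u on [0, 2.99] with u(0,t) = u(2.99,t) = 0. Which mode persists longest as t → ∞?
Eigenvalues: λₙ = 1.1462n²π²/2.99² - 5.9456.
First three modes:
  n=1: λ₁ = 1.1462π²/2.99² - 5.9456 ≈ -4.68
  n=2: λ₂ = 4.5848π²/2.99² - 5.9456 ≈ -0.884
  n=3: λ₃ = 10.3158π²/2.99² - 5.9456 ≈ 5.443
Since 1.1462π²/2.99² ≈ 1.265 < 5.9456, λ₁ < 0.
The n=1 mode grows fastest (−λₙ is largest for n=1) → dominates.
Asymptotic: u ~ c₁ sin(πx/2.99) e^{4.68t} (exponential growth at rate −λ₁ ≈ 4.68).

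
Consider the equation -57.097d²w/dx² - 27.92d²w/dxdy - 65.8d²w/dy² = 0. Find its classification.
Elliptic. (A = -57.097, B = -27.92, C = -65.8 gives B² - 4AC = -14248.404.)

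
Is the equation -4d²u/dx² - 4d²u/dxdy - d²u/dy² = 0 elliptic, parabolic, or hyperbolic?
Computing B² - 4AC with A = -4, B = -4, C = -1: discriminant = 0 (zero). Answer: parabolic.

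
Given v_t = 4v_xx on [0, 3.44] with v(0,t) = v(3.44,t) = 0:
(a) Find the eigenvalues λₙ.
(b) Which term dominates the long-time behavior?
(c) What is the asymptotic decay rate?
Eigenvalues: λₙ = 4n²π²/3.44².
First three modes:
  n=1: λ₁ = 4π²/3.44² ≈ 3.336
  n=2: λ₂ = 16π²/3.44² ≈ 13.345 (4× faster decay)
  n=3: λ₃ = 36π²/3.44² ≈ 30.025 (9× faster decay)
As t → ∞, higher modes decay exponentially faster. The n=1 mode dominates: v ~ c₁ sin(πx/3.44) e^{-λ₁t}.
Decay rate: λ₁ = 4π²/3.44² ≈ 3.336.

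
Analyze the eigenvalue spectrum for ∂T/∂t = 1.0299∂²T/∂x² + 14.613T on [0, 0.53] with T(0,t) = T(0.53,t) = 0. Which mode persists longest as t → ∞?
Eigenvalues: λₙ = 1.0299n²π²/0.53² - 14.613.
First three modes:
  n=1: λ₁ = 1.0299π²/0.53² - 14.613 ≈ 21.573
  n=2: λ₂ = 4.1196π²/0.53² - 14.613 ≈ 130.132
  n=3: λ₃ = 9.2691π²/0.53² - 14.613 ≈ 311.063
Since 1.0299π²/0.53² ≈ 36.186 > 14.613, all λₙ > 0.
The n=1 mode decays slowest → dominates as t → ∞.
Asymptotic: T ~ c₁ sin(πx/0.53) e^{-λ₁t} with decay rate λ₁ ≈ 21.573.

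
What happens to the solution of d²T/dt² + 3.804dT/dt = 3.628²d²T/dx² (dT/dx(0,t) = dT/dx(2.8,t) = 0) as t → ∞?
T → constant (steady state). Damping (γ=3.804) dissipates the nonconstant modes; with Neumann BCs the spatial average obeys M''+γM'=0 and tends to a finite limit.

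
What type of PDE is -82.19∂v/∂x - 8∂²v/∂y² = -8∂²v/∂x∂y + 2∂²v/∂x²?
Rewriting in standard form: -2∂²v/∂x² + 8∂²v/∂x∂y - 8∂²v/∂y² - 82.19∂v/∂x = 0. With A = -2, B = 8, C = -8, the discriminant is 0. This is a parabolic PDE.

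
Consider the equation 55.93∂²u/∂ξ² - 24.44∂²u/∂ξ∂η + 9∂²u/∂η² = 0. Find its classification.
Elliptic. (A = 55.93, B = -24.44, C = 9 gives B² - 4AC = -1416.1664.)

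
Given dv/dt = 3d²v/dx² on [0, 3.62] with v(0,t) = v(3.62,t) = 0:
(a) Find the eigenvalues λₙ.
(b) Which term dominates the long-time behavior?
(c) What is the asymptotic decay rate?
Eigenvalues: λₙ = 3n²π²/3.62².
First three modes:
  n=1: λ₁ = 3π²/3.62² ≈ 2.259
  n=2: λ₂ = 12π²/3.62² ≈ 9.038 (4× faster decay)
  n=3: λ₃ = 27π²/3.62² ≈ 20.335 (9× faster decay)
As t → ∞, higher modes decay exponentially faster. The n=1 mode dominates: v ~ c₁ sin(πx/3.62) e^{-λ₁t}.
Decay rate: λ₁ = 3π²/3.62² ≈ 2.259.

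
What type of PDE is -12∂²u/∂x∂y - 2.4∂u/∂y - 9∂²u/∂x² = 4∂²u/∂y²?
Rewriting in standard form: -9∂²u/∂x² - 12∂²u/∂x∂y - 4∂²u/∂y² - 2.4∂u/∂y = 0. With A = -9, B = -12, C = -4, the discriminant is 0. This is a parabolic PDE.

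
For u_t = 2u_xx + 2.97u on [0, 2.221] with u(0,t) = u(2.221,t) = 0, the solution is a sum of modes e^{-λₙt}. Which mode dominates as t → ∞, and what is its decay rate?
Eigenvalues: λₙ = 2n²π²/2.221² - 2.97.
First three modes:
  n=1: λ₁ = 2π²/2.221² - 2.97 ≈ 1.032
  n=2: λ₂ = 8π²/2.221² - 2.97 ≈ 13.036
  n=3: λ₃ = 18π²/2.221² - 2.97 ≈ 33.044
Since 2π²/2.221² ≈ 4.002 > 2.97, all λₙ > 0.
The n=1 mode decays slowest → dominates as t → ∞.
Asymptotic: u ~ c₁ sin(πx/2.221) e^{-λ₁t} with decay rate λ₁ ≈ 1.032.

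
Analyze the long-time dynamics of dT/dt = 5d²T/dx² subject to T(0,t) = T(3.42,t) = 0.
Long-time behavior: T → 0. Heat diffuses out through both boundaries.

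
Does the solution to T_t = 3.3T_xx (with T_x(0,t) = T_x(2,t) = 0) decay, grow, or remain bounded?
T → constant (steady state). Heat is conserved (no flux at boundaries); solution approaches the spatial average.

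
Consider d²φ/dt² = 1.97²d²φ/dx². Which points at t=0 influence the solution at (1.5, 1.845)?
Domain of dependence: [-2.13465, 5.13465]. Signals travel at speed 1.97, so data within |x - 1.5| ≤ 1.97·1.845 = 3.63465 can reach the point.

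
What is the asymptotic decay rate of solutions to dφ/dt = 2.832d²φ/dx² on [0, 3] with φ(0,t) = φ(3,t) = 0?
Eigenvalues: λₙ = 2.832n²π²/3².
First three modes:
  n=1: λ₁ = 2.832π²/3² ≈ 3.106
  n=2: λ₂ = 11.328π²/3² ≈ 12.423 (4× faster decay)
  n=3: λ₃ = 25.488π²/3² ≈ 27.951 (9× faster decay)
As t → ∞, higher modes decay exponentially faster. The n=1 mode dominates: φ ~ c₁ sin(πx/3) e^{-λ₁t}.
Decay rate: λ₁ = 2.832π²/3² ≈ 3.106.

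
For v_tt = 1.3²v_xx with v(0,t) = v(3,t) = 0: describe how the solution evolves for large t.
v oscillates (no decay). Energy is conserved; the solution oscillates indefinitely as standing waves.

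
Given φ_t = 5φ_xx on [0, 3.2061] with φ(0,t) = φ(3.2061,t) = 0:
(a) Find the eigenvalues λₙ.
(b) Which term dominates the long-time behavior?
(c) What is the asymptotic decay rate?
Eigenvalues: λₙ = 5n²π²/3.2061².
First three modes:
  n=1: λ₁ = 5π²/3.2061² ≈ 4.801
  n=2: λ₂ = 20π²/3.2061² ≈ 19.203 (4× faster decay)
  n=3: λ₃ = 45π²/3.2061² ≈ 43.207 (9× faster decay)
As t → ∞, higher modes decay exponentially faster. The n=1 mode dominates: φ ~ c₁ sin(πx/3.2061) e^{-λ₁t}.
Decay rate: λ₁ = 5π²/3.2061² ≈ 4.801.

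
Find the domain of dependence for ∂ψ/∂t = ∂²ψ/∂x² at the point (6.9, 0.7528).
The entire real line. The heat equation has infinite propagation speed: any initial disturbance instantly affects all points (though exponentially small far away).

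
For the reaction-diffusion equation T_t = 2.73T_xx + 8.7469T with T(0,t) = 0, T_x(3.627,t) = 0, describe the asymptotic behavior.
T grows unboundedly. Reaction dominates diffusion (r=8.7469 > κπ²/(4L²)≈0.51); solution grows exponentially.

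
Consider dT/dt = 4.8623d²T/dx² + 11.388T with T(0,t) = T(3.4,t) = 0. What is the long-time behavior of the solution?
As t → ∞, T grows unboundedly. Reaction dominates diffusion (r=11.388 > κπ²/L²≈4.15); solution grows exponentially.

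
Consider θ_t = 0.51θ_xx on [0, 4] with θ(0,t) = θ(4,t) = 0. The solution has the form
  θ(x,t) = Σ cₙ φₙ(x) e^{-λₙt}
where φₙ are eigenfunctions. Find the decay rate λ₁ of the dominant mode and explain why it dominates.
Eigenvalues: λₙ = 0.51n²π²/4².
First three modes:
  n=1: λ₁ = 0.51π²/4² ≈ 0.315
  n=2: λ₂ = 2.04π²/4² ≈ 1.258 (4× faster decay)
  n=3: λ₃ = 4.59π²/4² ≈ 2.831 (9× faster decay)
As t → ∞, higher modes decay exponentially faster. The n=1 mode dominates: θ ~ c₁ sin(πx/4) e^{-λ₁t}.
Decay rate: λ₁ = 0.51π²/4² ≈ 0.315.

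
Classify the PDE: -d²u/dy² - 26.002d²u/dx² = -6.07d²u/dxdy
Rewriting in standard form: -26.002d²u/dx² + 6.07d²u/dxdy - d²u/dy² = 0. A = -26.002, B = 6.07, C = -1. Discriminant B² - 4AC = -67.1631. Since -67.1631 < 0, elliptic.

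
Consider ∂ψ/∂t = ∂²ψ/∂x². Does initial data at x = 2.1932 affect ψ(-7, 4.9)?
Yes, for any finite x. The heat equation has infinite propagation speed, so all initial data affects all points at any t > 0.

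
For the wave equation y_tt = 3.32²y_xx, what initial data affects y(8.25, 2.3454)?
Domain of dependence: [0.463272, 16.036728]. Signals travel at speed 3.32, so data within |x - 8.25| ≤ 3.32·2.3454 = 7.786728 can reach the point.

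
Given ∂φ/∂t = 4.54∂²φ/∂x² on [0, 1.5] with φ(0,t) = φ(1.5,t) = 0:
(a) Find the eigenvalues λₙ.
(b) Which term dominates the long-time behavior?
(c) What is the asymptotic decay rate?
Eigenvalues: λₙ = 4.54n²π²/1.5².
First three modes:
  n=1: λ₁ = 4.54π²/1.5² ≈ 19.915
  n=2: λ₂ = 18.16π²/1.5² ≈ 79.659 (4× faster decay)
  n=3: λ₃ = 40.86π²/1.5² ≈ 179.232 (9× faster decay)
As t → ∞, higher modes decay exponentially faster. The n=1 mode dominates: φ ~ c₁ sin(πx/1.5) e^{-λ₁t}.
Decay rate: λ₁ = 4.54π²/1.5² ≈ 19.915.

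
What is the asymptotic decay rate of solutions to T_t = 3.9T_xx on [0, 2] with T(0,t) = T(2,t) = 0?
Eigenvalues: λₙ = 3.9n²π²/2².
First three modes:
  n=1: λ₁ = 3.9π²/2² ≈ 9.623
  n=2: λ₂ = 15.6π²/2² ≈ 38.491 (4× faster decay)
  n=3: λ₃ = 35.1π²/2² ≈ 86.606 (9× faster decay)
As t → ∞, higher modes decay exponentially faster. The n=1 mode dominates: T ~ c₁ sin(πx/2) e^{-λ₁t}.
Decay rate: λ₁ = 3.9π²/2² ≈ 9.623.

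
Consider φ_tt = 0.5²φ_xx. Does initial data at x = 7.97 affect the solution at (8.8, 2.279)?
Yes. The domain of dependence is [7.6605, 9.9395], and 7.97 ∈ [7.6605, 9.9395].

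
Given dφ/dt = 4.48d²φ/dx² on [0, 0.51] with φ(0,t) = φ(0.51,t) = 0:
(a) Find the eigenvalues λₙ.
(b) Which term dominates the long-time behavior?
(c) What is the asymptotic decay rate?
Eigenvalues: λₙ = 4.48n²π²/0.51².
First three modes:
  n=1: λ₁ = 4.48π²/0.51² ≈ 169.995
  n=2: λ₂ = 17.92π²/0.51² ≈ 679.982 (4× faster decay)
  n=3: λ₃ = 40.32π²/0.51² ≈ 1529.959 (9× faster decay)
As t → ∞, higher modes decay exponentially faster. The n=1 mode dominates: φ ~ c₁ sin(πx/0.51) e^{-λ₁t}.
Decay rate: λ₁ = 4.48π²/0.51² ≈ 169.995.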